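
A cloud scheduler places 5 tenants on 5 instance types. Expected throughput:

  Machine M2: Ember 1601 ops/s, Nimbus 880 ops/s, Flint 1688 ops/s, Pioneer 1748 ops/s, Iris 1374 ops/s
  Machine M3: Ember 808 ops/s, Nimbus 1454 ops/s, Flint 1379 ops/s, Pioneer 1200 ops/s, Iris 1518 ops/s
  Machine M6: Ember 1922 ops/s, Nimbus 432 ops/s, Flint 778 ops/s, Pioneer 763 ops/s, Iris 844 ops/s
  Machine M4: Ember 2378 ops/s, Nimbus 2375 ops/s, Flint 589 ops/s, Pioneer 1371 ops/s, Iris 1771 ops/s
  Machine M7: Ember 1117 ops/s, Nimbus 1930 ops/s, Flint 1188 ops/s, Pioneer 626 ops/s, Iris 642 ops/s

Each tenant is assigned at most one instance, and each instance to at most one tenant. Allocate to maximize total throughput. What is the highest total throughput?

Optimal: Ember→Machine M6 (1922 ops/s), Nimbus→Machine M4 (2375 ops/s), Flint→Machine M7 (1188 ops/s), Pioneer→Machine M2 (1748 ops/s), Iris→Machine M3 (1518 ops/s) — total 1922+2375+1188+1748+1518 = 8751 ops/s.
Row-greedy (each tenant in turn takes its best remaining instance) gives 8040 ops/s, worse by 711.
Swapping Iris↔Flint (Iris→Machine M7 642 ops/s, Flint→Machine M3 1379 ops/s) loses 685.
No other one-to-one assignment exceeds 8751 ops/s.

Maximum total: 8751 ops/s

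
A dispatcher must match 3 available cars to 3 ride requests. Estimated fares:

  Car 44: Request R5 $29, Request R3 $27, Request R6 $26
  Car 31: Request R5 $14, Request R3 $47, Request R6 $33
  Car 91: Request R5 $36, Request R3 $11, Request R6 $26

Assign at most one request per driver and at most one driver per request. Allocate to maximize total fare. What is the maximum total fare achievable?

Maximum total: $109

This is a one-to-one assignment (maximum-weight bipartite matching).
Optimal: Car 44→Request R6 ($26), Car 31→Request R3 ($47), Car 91→Request R5 ($36) — total 26+47+36 = $109.
Row-greedy (each driver in turn takes its best remaining request) gives $102, worse by 7.
Next-best assignment: Car 44→Request R5, Car 31→Request R3, Car 91→Request R6 = $102.
Swapping Car 91↔Car 44 (Car 91→Request R6 $26, Car 44→Request R5 $29) loses 7.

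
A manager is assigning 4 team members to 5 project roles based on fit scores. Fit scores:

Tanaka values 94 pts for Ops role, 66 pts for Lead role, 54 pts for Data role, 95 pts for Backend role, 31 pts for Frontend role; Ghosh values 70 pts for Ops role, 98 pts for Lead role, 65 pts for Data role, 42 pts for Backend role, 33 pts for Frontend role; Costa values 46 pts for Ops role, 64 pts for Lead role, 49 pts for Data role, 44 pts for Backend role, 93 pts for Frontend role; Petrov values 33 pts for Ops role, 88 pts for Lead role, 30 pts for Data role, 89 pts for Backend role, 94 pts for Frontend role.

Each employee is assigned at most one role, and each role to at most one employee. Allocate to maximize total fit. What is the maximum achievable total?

Maximum total: 374 pts

This is a one-to-one assignment (maximum-weight bipartite matching).
Optimal: Tanaka→Ops role (94 pts), Ghosh→Lead role (98 pts), Costa→Frontend role (93 pts), Petrov→Backend role (89 pts) — total 94+98+93+89 = 374 pts.
Max-entry greedy (repeatedly take the single best remaining cell) gives 336 pts, worse by 38.
Next-best assignment: Tanaka→Backend role, Ghosh→Ops role, Costa→Frontend role, Petrov→Lead role = 346 pts.
Swapping Ghosh↔Petrov (Ghosh→Backend role 42 pts, Petrov→Lead role 88 pts) loses 57.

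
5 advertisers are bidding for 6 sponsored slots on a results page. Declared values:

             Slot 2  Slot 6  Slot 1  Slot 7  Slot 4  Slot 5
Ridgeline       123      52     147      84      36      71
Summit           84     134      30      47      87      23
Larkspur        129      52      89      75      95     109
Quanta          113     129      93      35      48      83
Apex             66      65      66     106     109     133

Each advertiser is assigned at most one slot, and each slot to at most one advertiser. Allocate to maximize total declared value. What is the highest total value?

Maximum total: $625

Optimal: Ridgeline→Slot 1 ($147), Summit→Slot 4 ($87), Larkspur→Slot 2 ($129), Quanta→Slot 6 ($129), Apex→Slot 5 ($133) — total 147+87+129+129+133 = $625.
Column-greedy (each slot in turn goes to its best remaining advertiser) gives $564, worse by 61.
Next-best assignment: Ridgeline→Slot 1, Summit→Slot 6, Larkspur→Slot 4, Quanta→Slot 2, Apex→Slot 5 = $622.
Swapping Ridgeline↔Apex (Ridgeline→Slot 5 $71, Apex→Slot 1 $66) loses 143.
No other one-to-one assignment exceeds $625.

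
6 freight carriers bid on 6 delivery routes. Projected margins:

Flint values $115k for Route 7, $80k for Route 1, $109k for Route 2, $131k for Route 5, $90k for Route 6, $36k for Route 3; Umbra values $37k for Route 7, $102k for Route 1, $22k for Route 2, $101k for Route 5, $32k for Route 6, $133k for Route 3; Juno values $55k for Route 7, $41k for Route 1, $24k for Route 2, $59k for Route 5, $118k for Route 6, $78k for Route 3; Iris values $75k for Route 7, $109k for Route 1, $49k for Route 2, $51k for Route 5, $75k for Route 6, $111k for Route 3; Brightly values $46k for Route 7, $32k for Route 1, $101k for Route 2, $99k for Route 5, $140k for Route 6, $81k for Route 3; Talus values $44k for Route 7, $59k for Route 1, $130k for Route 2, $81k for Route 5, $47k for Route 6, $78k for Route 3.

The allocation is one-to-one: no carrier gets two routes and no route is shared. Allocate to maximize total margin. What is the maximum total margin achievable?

This is the linear assignment problem.
Optimal: Flint→Route 7 ($115k), Umbra→Route 3 ($133k), Juno→Route 6 ($118k), Iris→Route 1 ($109k), Brightly→Route 5 ($99k), Talus→Route 2 ($130k) — total 115+133+118+109+99+130 = $704k.
Column-greedy (each route in turn goes to its best remaining carrier) gives $673k, worse by 31.

Max total: $704k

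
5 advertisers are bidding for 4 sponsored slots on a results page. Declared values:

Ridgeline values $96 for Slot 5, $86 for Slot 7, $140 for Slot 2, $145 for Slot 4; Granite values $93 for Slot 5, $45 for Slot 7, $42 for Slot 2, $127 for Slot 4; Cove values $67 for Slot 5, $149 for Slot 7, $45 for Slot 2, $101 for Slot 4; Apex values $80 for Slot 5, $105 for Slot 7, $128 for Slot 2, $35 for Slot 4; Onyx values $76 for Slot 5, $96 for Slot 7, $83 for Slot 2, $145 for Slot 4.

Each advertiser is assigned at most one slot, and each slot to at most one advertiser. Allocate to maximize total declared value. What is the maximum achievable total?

Maximum total: $527

This is a one-to-one assignment (maximum-weight bipartite matching).
Optimal: Granite→Slot 5 ($93), Cove→Slot 7 ($149), Ridgeline→Slot 2 ($140), Onyx→Slot 4 ($145) — total 93+149+140+145 = $527.
Max-entry greedy (repeatedly take the single best remaining cell) gives $515, worse by 12.
Every other assignment is strictly worse.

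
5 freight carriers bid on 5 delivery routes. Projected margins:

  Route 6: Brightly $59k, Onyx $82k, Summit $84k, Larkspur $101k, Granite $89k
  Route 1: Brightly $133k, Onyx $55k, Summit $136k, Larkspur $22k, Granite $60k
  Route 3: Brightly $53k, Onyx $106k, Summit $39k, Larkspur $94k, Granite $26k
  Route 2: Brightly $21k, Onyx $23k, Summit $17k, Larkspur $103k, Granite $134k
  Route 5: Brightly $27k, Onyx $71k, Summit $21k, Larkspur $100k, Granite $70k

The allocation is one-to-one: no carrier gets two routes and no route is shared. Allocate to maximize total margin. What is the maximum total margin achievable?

Max total: $557k

This is a one-to-one assignment (maximum-weight bipartite matching).
Optimal: Brightly→Route 1 ($133k), Onyx→Route 3 ($106k), Summit→Route 6 ($84k), Larkspur→Route 5 ($100k), Granite→Route 2 ($134k) — total 133+106+84+100+134 = $557k.
Every other assignment is strictly worse.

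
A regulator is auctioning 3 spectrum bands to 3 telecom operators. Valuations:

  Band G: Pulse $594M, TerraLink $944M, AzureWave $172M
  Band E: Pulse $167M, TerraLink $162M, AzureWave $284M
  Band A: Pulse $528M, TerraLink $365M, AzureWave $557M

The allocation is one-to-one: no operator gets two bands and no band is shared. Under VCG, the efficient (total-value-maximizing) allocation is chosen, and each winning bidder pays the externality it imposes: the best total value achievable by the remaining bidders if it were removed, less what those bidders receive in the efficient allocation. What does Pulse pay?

Efficient allocation: Pulse→Band A ($528M), TerraLink→Band G ($944M), AzureWave→Band E ($284M); total welfare W = $1756M.
Pulse receives Band A at value $528M, so the others get W − 528 = $1228M.
Without Pulse: best allocation of the remaining 2 bidders over all 3 bands is TerraLink→Band G ($944M), AzureWave→Band A ($557M), total $1501M.
VCG payment = (others' best without Pulse) − (others' welfare with Pulse) = 1501 − 1228 = $273M.

Pulse pays $273M.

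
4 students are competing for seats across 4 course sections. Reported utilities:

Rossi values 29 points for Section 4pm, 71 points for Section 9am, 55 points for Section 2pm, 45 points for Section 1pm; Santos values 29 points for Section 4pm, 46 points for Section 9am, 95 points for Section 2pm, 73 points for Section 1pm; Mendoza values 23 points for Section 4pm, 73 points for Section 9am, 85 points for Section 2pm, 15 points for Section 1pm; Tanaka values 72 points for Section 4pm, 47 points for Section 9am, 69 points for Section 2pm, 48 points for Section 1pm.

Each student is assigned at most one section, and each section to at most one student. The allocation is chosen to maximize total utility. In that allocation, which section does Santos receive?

Treat this as an assignment problem: match each student to one section.
Optimal: Rossi→Section 9am (71 points), Santos→Section 1pm (73 points), Mendoza→Section 2pm (85 points), Tanaka→Section 4pm (72 points) — total 71+73+85+72 = 301 points.
Row-greedy (each student in turn takes its best remaining section) gives 237 points, worse by 64.
Santos's own top section is Section 2pm (95 points), but forcing Santos→Section 2pm and reassigning the rest optimally gives only 285 points — worse by 16.

Santos receives Section 1pm.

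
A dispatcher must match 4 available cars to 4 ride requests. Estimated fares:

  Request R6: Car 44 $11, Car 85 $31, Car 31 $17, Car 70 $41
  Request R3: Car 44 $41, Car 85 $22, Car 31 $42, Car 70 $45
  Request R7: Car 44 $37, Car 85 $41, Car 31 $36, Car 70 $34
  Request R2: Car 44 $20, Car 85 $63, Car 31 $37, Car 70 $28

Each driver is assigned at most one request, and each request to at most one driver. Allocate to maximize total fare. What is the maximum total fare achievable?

Max total: $183

This is a one-to-one assignment (maximum-weight bipartite matching).
Optimal: Car 44→Request R7 ($37), Car 85→Request R2 ($63), Car 31→Request R3 ($42), Car 70→Request R6 ($41) — total 37+63+42+41 = $183.
Max-entry greedy (repeatedly take the single best remaining cell) gives $162, worse by 21.
No other one-to-one assignment exceeds $183.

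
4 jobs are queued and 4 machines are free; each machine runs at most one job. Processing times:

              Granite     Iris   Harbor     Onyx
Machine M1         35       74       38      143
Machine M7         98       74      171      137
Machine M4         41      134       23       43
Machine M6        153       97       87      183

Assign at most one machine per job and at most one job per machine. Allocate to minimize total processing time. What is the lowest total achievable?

This is a one-to-one assignment (minimum-cost bipartite matching).
Optimal: Granite→Machine M1 (35 min), Iris→Machine M7 (74 min), Harbor→Machine M6 (87 min), Onyx→Machine M4 (43 min) — total 35+74+87+43 = 239 min.
Min-entry greedy (repeatedly take the single cheapest remaining cell) gives 315 min, worse by 76.
Swapping Harbor↔Onyx (Harbor→Machine M4 23 min, Onyx→Machine M6 183 min) adds 76.
Checked against all permutations: 239 min is optimal.

Min total: 239 min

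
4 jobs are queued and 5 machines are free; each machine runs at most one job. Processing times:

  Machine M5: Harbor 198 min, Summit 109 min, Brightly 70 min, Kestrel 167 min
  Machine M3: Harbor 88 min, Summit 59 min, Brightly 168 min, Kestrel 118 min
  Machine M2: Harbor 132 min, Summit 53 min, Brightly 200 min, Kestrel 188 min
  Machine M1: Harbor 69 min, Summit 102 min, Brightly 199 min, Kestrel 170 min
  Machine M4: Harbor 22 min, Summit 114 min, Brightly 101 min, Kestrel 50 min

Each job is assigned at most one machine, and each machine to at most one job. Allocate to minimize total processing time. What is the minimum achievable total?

Min total: 242 min

This is the linear assignment problem.
Optimal: Harbor→Machine M1 (69 min), Summit→Machine M2 (53 min), Brightly→Machine M5 (70 min), Kestrel→Machine M4 (50 min) — total 69+53+70+50 = 242 min.
Column-greedy (each machine in turn goes to its cheapest remaining job) gives 431 min, worse by 189.
Swapping Kestrel↔Harbor (Kestrel→Machine M1 170 min, Harbor→Machine M4 22 min) adds 73.
Checked against all permutations: 242 min is optimal.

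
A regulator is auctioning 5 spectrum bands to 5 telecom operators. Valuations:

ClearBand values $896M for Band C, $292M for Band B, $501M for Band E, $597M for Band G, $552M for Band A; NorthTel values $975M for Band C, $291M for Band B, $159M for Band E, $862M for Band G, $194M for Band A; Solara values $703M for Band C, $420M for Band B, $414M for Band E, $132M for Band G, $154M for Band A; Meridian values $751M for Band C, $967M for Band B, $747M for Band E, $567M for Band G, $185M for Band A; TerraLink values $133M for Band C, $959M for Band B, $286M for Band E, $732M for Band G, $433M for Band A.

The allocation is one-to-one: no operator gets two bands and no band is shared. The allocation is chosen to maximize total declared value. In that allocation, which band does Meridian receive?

Meridian receives Band E.

This is a one-to-one assignment (maximum-weight bipartite matching).
Optimal: ClearBand→Band A ($552M), NorthTel→Band G ($862M), Solara→Band C ($703M), Meridian→Band E ($747M), TerraLink→Band B ($959M) — total 552+862+703+747+959 = $3823M.
Column-greedy (each band in turn goes to its best remaining operator) gives $3329M, worse by 494.
Next-best assignment: ClearBand→Band A, NorthTel→Band C, Solara→Band E, Meridian→Band B, TerraLink→Band G = $3640M.
Swapping TerraLink↔Solara (TerraLink→Band C $133M, Solara→Band B $420M) loses 1109.
Checked against all permutations: $3823M is optimal.
Meridian's own top band is Band B ($967M), but forcing Meridian→Band B and reassigning the rest optimally gives only $3640M — worse by 183.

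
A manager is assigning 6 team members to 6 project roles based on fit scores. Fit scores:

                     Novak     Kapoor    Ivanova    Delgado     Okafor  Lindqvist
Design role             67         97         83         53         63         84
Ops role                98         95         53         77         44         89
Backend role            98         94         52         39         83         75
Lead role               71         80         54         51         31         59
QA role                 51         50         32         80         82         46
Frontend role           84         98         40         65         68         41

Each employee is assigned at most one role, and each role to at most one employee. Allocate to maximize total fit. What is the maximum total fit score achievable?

Maximum total: 504 pts

This is the linear assignment problem.
Optimal: Novak→Lead role (71 pts), Kapoor→Frontend role (98 pts), Ivanova→Design role (83 pts), Delgado→QA role (80 pts), Okafor→Backend role (83 pts), Lindqvist→Ops role (89 pts) — total 71+98+83+80+83+89 = 504 pts.
Row-greedy (each employee in turn takes its best remaining role) gives 501 pts, worse by 3.
Next-best assignment: Novak→Ops role, Kapoor→Frontend role, Ivanova→Design role, Delgado→QA role, Okafor→Backend role, Lindqvist→Lead role = 501 pts.
Swapping Delgado↔Lindqvist (Delgado→Ops role 77 pts, Lindqvist→QA role 46 pts) loses 46.
Every other assignment is strictly worse.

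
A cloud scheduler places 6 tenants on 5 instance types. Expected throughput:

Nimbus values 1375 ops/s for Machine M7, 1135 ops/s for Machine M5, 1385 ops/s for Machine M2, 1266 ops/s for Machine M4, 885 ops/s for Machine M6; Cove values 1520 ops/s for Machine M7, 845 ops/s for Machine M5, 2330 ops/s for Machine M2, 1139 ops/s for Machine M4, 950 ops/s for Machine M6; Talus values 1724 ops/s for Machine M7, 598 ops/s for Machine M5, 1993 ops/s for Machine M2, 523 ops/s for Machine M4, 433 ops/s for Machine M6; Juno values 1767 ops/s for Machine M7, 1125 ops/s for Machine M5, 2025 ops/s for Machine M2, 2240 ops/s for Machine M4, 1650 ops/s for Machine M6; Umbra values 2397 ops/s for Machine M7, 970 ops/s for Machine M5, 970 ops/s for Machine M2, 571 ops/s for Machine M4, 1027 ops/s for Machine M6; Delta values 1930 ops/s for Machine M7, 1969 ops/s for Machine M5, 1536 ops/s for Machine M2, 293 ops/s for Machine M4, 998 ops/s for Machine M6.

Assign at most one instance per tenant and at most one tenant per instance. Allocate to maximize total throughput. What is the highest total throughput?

Optimal: Umbra→Machine M7 (2397 ops/s), Delta→Machine M5 (1969 ops/s), Cove→Machine M2 (2330 ops/s), Juno→Machine M4 (2240 ops/s), Nimbus→Machine M6 (885 ops/s) — total 2397+1969+2330+2240+885 = 9821 ops/s.
Next-best assignment: Umbra→Machine M7, Delta→Machine M5, Cove→Machine M2, Nimbus→Machine M4, Juno→Machine M6 = 9612 ops/s.
Swapping Juno↔Cove (Juno→Machine M2 2025 ops/s, Cove→Machine M4 1139 ops/s) loses 1406.

Max total: 9821 ops/s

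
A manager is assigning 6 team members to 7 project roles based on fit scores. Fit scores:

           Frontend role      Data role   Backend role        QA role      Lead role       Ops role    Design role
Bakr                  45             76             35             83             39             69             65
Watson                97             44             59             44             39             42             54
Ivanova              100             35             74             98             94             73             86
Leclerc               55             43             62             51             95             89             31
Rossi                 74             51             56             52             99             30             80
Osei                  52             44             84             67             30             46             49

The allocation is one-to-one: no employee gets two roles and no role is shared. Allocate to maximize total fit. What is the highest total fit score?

Max total: 543 pts

Optimal: Bakr→Data role (76 pts), Watson→Frontend role (97 pts), Ivanova→QA role (98 pts), Leclerc→Ops role (89 pts), Rossi→Lead role (99 pts), Osei→Backend role (84 pts) — total 76+97+98+89+99+84 = 543 pts.
Max-entry greedy (repeatedly take the single best remaining cell) gives 509 pts, worse by 34.
Next-best assignment: Bakr→QA role, Watson→Frontend role, Ivanova→Design role, Leclerc→Ops role, Rossi→Lead role, Osei→Backend role = 538 pts.
Swapping Watson↔Bakr (Watson→Data role 44 pts, Bakr→Frontend role 45 pts) loses 84.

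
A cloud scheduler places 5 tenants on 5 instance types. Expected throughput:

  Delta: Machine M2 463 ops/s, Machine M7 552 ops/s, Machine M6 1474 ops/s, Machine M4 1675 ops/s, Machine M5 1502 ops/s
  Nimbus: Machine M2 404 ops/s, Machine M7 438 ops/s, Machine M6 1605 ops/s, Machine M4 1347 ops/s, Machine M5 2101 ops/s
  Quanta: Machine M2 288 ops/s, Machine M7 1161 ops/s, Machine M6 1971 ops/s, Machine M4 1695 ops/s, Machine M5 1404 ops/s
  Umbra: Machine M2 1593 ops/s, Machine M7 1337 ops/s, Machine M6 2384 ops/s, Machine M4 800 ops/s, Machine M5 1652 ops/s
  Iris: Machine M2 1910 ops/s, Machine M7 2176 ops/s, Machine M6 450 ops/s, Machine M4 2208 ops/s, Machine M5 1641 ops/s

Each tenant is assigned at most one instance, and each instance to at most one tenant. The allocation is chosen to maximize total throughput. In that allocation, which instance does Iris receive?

Iris receives Machine M7.

Treat this as an assignment problem: match each tenant to one instance.
Optimal: Delta→Machine M4 (1675 ops/s), Nimbus→Machine M5 (2101 ops/s), Quanta→Machine M6 (1971 ops/s), Umbra→Machine M2 (1593 ops/s), Iris→Machine M7 (2176 ops/s) — total 1675+2101+1971+1593+2176 = 9516 ops/s.
Max-entry greedy (repeatedly take the single best remaining cell) gives 8317 ops/s, worse by 1199.
Iris's own top instance is Machine M4 (2208 ops/s), but forcing Iris→Machine M4 and reassigning the rest optimally gives only 8537 ops/s — worse by 979.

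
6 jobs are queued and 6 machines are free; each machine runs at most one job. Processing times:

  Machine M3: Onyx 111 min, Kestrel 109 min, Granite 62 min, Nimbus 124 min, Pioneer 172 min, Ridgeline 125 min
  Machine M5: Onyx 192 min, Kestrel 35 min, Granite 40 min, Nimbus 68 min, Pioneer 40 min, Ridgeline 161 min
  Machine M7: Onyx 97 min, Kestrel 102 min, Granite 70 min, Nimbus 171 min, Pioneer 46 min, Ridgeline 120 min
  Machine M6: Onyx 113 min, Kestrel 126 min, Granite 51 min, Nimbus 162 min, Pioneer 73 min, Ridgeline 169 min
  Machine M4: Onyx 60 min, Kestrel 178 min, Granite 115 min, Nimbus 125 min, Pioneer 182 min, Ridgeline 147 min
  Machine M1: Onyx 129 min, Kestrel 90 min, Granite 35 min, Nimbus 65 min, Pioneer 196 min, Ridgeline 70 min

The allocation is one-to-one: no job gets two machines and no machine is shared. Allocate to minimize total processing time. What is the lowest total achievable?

Min total: 382 min

Optimal: Onyx→Machine M4 (60 min), Kestrel→Machine M5 (35 min), Granite→Machine M6 (51 min), Nimbus→Machine M1 (65 min), Pioneer→Machine M7 (46 min), Ridgeline→Machine M3 (125 min) — total 60+35+51+65+46+125 = 382 min.
Column-greedy (each machine in turn goes to its cheapest remaining job) gives 451 min, worse by 69.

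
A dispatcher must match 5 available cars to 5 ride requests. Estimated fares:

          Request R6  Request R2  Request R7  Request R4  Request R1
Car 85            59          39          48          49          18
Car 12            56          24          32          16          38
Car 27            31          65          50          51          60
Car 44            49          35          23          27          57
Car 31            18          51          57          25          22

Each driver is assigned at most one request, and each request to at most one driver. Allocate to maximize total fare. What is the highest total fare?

Max total: $284

This is a one-to-one assignment (maximum-weight bipartite matching).
Optimal: Car 85→Request R4 ($49), Car 12→Request R6 ($56), Car 27→Request R2 ($65), Car 44→Request R1 ($57), Car 31→Request R7 ($57) — total 49+56+65+57+57 = $284.
Next-best assignment: Car 85→Request R7, Car 12→Request R6, Car 27→Request R4, Car 44→Request R1, Car 31→Request R2 = $263.
Swapping Car 31↔Car 12 (Car 31→Request R6 $18, Car 12→Request R7 $32) loses 63.
Every other assignment is strictly worse.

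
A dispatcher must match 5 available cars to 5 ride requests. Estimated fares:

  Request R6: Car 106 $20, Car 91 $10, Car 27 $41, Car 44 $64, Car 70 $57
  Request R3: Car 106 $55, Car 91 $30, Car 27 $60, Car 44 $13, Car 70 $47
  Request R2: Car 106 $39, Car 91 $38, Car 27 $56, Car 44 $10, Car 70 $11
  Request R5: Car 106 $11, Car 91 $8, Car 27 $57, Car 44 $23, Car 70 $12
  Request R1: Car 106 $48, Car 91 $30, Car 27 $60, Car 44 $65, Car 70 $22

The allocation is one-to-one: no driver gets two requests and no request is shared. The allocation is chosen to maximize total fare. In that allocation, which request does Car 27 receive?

Treat this as an assignment problem: match each driver to one request.
Optimal: Car 106→Request R3 ($55), Car 91→Request R2 ($38), Car 27→Request R5 ($57), Car 44→Request R1 ($65), Car 70→Request R6 ($57) — total 55+38+57+65+57 = $272.
Column-greedy (each request in turn goes to its best remaining driver) gives $205, worse by 67.
Next-best assignment: Car 106→Request R1, Car 91→Request R2, Car 27→Request R5, Car 44→Request R6, Car 70→Request R3 = $254.
Every other assignment is strictly worse.
Car 27's own top request is Request R3 ($60), but forcing Car 27→Request R3 and reassigning the rest optimally gives only $231 — worse by 41.

Car 27 receives Request R5.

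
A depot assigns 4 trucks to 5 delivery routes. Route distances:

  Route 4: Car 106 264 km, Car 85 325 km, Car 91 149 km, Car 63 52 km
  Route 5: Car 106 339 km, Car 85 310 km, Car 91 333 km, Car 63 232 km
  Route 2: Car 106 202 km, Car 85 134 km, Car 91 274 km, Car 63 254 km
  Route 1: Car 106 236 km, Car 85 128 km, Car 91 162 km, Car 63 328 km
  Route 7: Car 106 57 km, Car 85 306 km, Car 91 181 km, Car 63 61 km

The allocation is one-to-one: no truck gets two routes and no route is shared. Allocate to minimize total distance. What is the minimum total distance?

Min total: 405 km

Treat this as an assignment problem: match each truck to one route.
Optimal: Car 106→Route 7 (57 km), Car 85→Route 2 (134 km), Car 91→Route 1 (162 km), Car 63→Route 4 (52 km) — total 57+134+162+52 = 405 km.
Row-greedy (each truck in turn takes its cheapest remaining route) gives 566 km, worse by 161.
Checked against all permutations: 405 km is optimal.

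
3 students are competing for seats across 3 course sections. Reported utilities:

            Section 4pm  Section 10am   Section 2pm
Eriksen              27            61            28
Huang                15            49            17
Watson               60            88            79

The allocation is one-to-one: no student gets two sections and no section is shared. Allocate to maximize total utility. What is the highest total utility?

Maximum total: 155 points

Optimal: Eriksen→Section 4pm (27 points), Huang→Section 10am (49 points), Watson→Section 2pm (79 points) — total 27+49+79 = 155 points.
Row-greedy (each student in turn takes its best remaining section) gives 138 points, worse by 17.
No other one-to-one assignment exceeds 155 points.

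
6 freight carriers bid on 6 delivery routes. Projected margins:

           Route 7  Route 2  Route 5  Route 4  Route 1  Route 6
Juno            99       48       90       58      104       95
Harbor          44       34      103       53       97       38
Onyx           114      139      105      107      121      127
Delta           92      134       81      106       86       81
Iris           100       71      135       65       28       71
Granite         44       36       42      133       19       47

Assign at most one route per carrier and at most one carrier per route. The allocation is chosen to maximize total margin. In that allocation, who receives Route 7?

Juno receives Route 7.

Treat this as an assignment problem: match each carrier to one route.
Optimal: Juno→Route 7 ($99k), Harbor→Route 1 ($97k), Onyx→Route 6 ($127k), Delta→Route 2 ($134k), Iris→Route 5 ($135k), Granite→Route 4 ($133k) — total 99+97+127+134+135+133 = $725k.
Row-greedy (each carrier in turn takes its best remaining route) gives $599k, worse by 126.
Next-best assignment: Juno→Route 6, Harbor→Route 1, Onyx→Route 7, Delta→Route 2, Iris→Route 5, Granite→Route 4 = $708k.
Swapping Onyx↔Iris (Onyx→Route 5 $105k, Iris→Route 6 $71k) loses 86.
Juno's own top route is Route 1 ($104k), but forcing Juno→Route 1 and reassigning the rest optimally gives only $701k — worse by 24.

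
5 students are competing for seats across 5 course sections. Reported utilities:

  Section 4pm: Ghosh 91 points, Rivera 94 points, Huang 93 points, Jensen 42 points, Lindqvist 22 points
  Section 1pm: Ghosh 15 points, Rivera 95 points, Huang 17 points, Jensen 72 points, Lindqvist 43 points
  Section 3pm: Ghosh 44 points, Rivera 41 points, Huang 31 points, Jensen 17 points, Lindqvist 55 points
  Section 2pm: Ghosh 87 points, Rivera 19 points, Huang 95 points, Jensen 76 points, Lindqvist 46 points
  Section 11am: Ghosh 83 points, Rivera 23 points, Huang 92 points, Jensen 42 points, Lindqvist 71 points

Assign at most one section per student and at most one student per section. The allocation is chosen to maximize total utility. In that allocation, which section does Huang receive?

Optimal: Ghosh→Section 4pm (91 points), Rivera→Section 1pm (95 points), Huang→Section 11am (92 points), Jensen→Section 2pm (76 points), Lindqvist→Section 3pm (55 points) — total 91+95+92+76+55 = 409 points.
Max-entry greedy (repeatedly take the single best remaining cell) gives 369 points, worse by 40.
Next-best assignment: Ghosh→Section 11am, Rivera→Section 1pm, Huang→Section 4pm, Jensen→Section 2pm, Lindqvist→Section 3pm = 402 points.
Swapping Huang↔Jensen (Huang→Section 2pm 95 points, Jensen→Section 11am 42 points) loses 31.
Huang's own top section is Section 2pm (95 points), but forcing Huang→Section 2pm and reassigning the rest optimally gives only 399 points — worse by 10.

Huang receives Section 11am.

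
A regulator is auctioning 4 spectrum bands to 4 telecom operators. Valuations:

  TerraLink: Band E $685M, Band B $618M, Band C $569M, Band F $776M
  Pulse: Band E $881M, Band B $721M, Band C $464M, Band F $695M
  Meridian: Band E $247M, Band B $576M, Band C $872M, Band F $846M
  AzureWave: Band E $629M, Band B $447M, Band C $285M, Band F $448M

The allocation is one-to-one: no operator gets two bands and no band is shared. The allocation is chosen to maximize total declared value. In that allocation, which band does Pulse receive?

Pulse receives Band B.

Optimal: TerraLink→Band F ($776M), Pulse→Band B ($721M), Meridian→Band C ($872M), AzureWave→Band E ($629M) — total 776+721+872+629 = $2998M.
Column-greedy (each band in turn goes to its best remaining operator) gives $2819M, worse by 179.
Pulse's own top band is Band E ($881M), but forcing Pulse→Band E and reassigning the rest optimally gives only $2976M — worse by 22.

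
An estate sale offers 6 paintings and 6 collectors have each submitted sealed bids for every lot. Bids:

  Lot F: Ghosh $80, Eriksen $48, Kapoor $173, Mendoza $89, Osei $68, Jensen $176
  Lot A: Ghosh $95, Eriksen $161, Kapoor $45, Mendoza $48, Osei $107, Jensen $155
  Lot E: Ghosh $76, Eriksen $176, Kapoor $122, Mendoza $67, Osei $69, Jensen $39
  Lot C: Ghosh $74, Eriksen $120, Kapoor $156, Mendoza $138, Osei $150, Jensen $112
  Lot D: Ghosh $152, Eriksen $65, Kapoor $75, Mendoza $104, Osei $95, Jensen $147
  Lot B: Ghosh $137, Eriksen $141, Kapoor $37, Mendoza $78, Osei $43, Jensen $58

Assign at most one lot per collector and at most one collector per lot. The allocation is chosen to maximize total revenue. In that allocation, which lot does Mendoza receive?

Mendoza receives Lot D.

Optimal: Ghosh→Lot B ($137), Eriksen→Lot E ($176), Kapoor→Lot F ($173), Mendoza→Lot D ($104), Osei→Lot C ($150), Jensen→Lot A ($155) — total 137+176+173+104+150+155 = $895.
Row-greedy (each collector in turn takes its best remaining lot) gives $804, worse by 91.
Next-best assignment: Ghosh→Lot D, Eriksen→Lot E, Kapoor→Lot F, Mendoza→Lot B, Osei→Lot C, Jensen→Lot A = $884.
Swapping Mendoza↔Ghosh (Mendoza→Lot B $78, Ghosh→Lot D $152) loses 11.
Checked against all permutations: $895 is optimal.
Mendoza's own top lot is Lot C ($138), but forcing Mendoza→Lot C and reassigning the rest optimally gives only $878 — worse by 17.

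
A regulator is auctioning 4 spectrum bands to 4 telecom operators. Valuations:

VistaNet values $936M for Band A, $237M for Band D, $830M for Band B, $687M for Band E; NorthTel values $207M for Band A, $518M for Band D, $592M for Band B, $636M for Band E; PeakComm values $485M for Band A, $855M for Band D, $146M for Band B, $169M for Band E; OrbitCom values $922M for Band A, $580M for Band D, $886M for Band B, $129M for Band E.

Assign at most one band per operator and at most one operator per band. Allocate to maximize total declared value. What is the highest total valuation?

This is the linear assignment problem.
Optimal: VistaNet→Band A ($936M), NorthTel→Band E ($636M), PeakComm→Band D ($855M), OrbitCom→Band B ($886M) — total 936+636+855+886 = $3313M.
Every other assignment is strictly worse.

Max total: $3313M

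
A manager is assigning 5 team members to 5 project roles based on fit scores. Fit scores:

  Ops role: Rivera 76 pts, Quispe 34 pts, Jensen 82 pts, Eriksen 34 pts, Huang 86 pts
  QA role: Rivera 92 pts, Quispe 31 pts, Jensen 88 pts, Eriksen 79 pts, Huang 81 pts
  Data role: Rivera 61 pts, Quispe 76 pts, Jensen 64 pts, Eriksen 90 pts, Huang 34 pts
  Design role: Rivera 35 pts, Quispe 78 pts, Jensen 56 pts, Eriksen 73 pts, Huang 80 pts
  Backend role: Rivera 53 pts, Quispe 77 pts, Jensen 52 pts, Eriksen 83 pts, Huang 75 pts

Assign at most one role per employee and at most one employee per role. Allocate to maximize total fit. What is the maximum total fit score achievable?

Maximum total: 421 pts

This is the linear assignment problem.
Optimal: Rivera→QA role (92 pts), Quispe→Backend role (77 pts), Jensen→Ops role (82 pts), Eriksen→Data role (90 pts), Huang→Design role (80 pts) — total 92+77+82+90+80 = 421 pts.
Row-greedy (each employee in turn takes its best remaining role) gives 417 pts, worse by 4.
Next-best assignment: Rivera→QA role, Quispe→Design role, Jensen→Ops role, Eriksen→Data role, Huang→Backend role = 417 pts.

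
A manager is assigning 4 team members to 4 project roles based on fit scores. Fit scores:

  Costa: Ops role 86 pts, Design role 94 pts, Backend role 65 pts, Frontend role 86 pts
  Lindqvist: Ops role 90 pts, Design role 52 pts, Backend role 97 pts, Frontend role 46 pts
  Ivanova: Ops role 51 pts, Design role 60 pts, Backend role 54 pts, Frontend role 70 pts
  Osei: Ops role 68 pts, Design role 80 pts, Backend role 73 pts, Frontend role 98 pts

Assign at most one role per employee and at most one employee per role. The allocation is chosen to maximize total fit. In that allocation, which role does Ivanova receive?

This is a one-to-one assignment (maximum-weight bipartite matching).
Optimal: Costa→Ops role (86 pts), Lindqvist→Backend role (97 pts), Ivanova→Design role (60 pts), Osei→Frontend role (98 pts) — total 86+97+60+98 = 341 pts.
Row-greedy (each employee in turn takes its best remaining role) gives 329 pts, worse by 12.
Next-best assignment: Costa→Design role, Lindqvist→Backend role, Ivanova→Ops role, Osei→Frontend role = 340 pts.
Ivanova's own top role is Frontend role (70 pts), but forcing Ivanova→Frontend role and reassigning the rest optimally gives only 333 pts — worse by 8.

Ivanova receives Design role.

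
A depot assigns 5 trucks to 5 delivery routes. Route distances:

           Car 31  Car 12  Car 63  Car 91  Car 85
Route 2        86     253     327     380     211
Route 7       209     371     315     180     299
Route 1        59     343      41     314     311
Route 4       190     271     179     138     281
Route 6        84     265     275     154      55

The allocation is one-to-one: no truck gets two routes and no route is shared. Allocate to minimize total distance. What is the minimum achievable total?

Minimum total: 633 km

Optimal: Car 31→Route 2 (86 km), Car 12→Route 4 (271 km), Car 63→Route 1 (41 km), Car 91→Route 7 (180 km), Car 85→Route 6 (55 km) — total 86+271+41+180+55 = 633 km.
Row-greedy (each truck in turn takes its cheapest remaining route) gives 944 km, worse by 311.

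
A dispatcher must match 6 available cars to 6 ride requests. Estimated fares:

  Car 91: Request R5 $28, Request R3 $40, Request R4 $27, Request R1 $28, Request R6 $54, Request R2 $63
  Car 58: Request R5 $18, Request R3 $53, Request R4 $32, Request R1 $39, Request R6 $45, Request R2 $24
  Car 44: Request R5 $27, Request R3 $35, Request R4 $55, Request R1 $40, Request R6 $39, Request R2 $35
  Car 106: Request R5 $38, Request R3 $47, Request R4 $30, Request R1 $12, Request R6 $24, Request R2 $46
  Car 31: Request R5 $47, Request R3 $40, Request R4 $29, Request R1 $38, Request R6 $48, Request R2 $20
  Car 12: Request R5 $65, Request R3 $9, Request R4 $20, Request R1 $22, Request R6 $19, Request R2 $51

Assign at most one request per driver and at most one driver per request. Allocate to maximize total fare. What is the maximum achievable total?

Maximum total: $317

Optimal: Car 91→Request R2 ($63), Car 58→Request R1 ($39), Car 44→Request R4 ($55), Car 106→Request R3 ($47), Car 31→Request R6 ($48), Car 12→Request R5 ($65) — total 63+39+55+47+48+65 = $317.
Column-greedy (each request in turn goes to its best remaining driver) gives $311, worse by 6.
Next-best assignment: Car 91→Request R2, Car 58→Request R6, Car 44→Request R4, Car 106→Request R3, Car 31→Request R1, Car 12→Request R5 = $313.
No other one-to-one assignment exceeds $317.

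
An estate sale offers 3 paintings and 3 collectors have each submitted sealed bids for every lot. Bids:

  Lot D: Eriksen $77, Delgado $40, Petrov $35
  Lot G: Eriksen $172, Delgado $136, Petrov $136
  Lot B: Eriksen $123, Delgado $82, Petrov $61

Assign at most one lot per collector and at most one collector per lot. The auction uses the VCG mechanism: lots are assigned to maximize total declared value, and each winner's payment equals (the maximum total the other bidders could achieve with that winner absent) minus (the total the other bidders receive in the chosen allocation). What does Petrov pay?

Petrov pays $96.

Efficient allocation: Eriksen→Lot B ($123), Delgado→Lot D ($40), Petrov→Lot G ($136); total welfare W = $299.
Petrov receives Lot G at value $136, so the others get W − 136 = $163.
Without Petrov: best allocation of the remaining 2 bidders over all 3 lots is Eriksen→Lot B ($123), Delgado→Lot G ($136), total $259.
VCG payment = (others' best without Petrov) − (others' welfare with Petrov) = 259 − 163 = $96.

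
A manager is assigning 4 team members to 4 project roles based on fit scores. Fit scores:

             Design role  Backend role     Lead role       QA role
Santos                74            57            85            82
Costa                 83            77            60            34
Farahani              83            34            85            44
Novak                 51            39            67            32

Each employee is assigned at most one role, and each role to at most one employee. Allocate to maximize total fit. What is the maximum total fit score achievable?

Optimal: Santos→QA role (82 pts), Costa→Backend role (77 pts), Farahani→Design role (83 pts), Novak→Lead role (67 pts) — total 82+77+83+67 = 309 pts.
Column-greedy (each role in turn goes to its best remaining employee) gives 257 pts, worse by 52.
Next-best assignment: Santos→QA role, Costa→Backend role, Farahani→Lead role, Novak→Design role = 295 pts.
No other one-to-one assignment exceeds 309 pts.

Max total: 309 pts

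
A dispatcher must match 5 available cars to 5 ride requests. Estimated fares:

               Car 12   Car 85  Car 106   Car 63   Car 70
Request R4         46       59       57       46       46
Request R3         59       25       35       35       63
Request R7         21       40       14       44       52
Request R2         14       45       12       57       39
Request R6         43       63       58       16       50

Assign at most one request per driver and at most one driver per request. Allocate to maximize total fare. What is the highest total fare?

Optimal: Car 12→Request R3 ($59), Car 85→Request R6 ($63), Car 106→Request R4 ($57), Car 63→Request R2 ($57), Car 70→Request R7 ($52) — total 59+63+57+57+52 = $288.
Column-greedy (each request in turn goes to its best remaining driver) gives $238, worse by 50.
Every other assignment is strictly worse.

Max total: $288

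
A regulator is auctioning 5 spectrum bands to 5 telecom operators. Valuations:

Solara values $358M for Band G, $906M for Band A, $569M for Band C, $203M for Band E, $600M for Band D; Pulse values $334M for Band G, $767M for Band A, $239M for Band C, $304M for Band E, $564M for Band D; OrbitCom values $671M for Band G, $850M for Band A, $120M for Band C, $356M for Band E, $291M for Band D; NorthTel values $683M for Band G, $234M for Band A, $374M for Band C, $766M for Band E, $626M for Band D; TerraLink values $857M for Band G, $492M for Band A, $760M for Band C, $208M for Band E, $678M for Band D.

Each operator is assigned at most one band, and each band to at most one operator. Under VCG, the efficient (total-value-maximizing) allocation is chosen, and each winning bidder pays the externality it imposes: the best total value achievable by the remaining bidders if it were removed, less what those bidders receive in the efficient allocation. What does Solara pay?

Solara pays $276M.

Efficient allocation: Solara→Band A ($906M), Pulse→Band D ($564M), OrbitCom→Band G ($671M), NorthTel→Band E ($766M), TerraLink→Band C ($760M); total welfare W = $3667M.
Solara receives Band A at value $906M, so the others get W − 906 = $2761M.
Without Solara: best allocation of the remaining 4 bidders over all 5 bands is Pulse→Band D ($564M), OrbitCom→Band A ($850M), NorthTel→Band E ($766M), TerraLink→Band G ($857M), total $3037M.
VCG payment = (others' best without Solara) − (others' welfare with Solara) = 3037 − 2761 = $276M.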